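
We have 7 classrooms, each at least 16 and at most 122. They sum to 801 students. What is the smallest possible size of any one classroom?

69

Minimizing one value means maximizing the remaining 6.
The other 6 contribute at most 6 × 122 = 732, leaving at least 801 − 732 = 69.
Since 69 ≥ 16, this is achievable: one at 69 and 6 at 122.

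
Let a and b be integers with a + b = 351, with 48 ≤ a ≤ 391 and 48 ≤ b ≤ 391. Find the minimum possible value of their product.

14544

Since a + b is fixed, pushing one of them to its bound minimizes the product.
At the endpoint a = 48, b = 351 − 48 = 303, so ab = 48 × 303 = 14544.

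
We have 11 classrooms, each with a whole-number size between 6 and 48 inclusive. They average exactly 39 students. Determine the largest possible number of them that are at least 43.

The total is 11 × 39 = 429.
With k values at 43 or above and the rest at least 6, the sum is at least 66 + 37k.
Since the sum is 429, we need 37k ≤ 363, i.e. k ≤ 9.
k = 9 is achieved by 9 values at 43 and 2 at 6, total 399; add 30 to one value (staying below 43) to reach 429.

9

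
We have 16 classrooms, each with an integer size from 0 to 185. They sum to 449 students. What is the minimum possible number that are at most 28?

1

If only k of them are at most 28, the other 16 − k are at least 29, so the total is at least (16 − k)·29 + k·0.
This is ≤ 449, so (16 − k)·29 + 0k ≤ 449, which gives k ≥ 1.
Exactly 1 works: 1 value at 0 and 15 at 29 total 435; raise one of the low values by 14 (still ≤ 28) to hit 449.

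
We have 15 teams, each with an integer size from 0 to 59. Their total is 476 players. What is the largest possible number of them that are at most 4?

7

Suppose k of them are at most 4. Those contribute at most 4 each and the rest at most 59 each.
So the total is at most 4k + 59(15 − k) = 885 − 55k. This must still be ≥ 476, so k ≤ 7.
k = 7 is achieved by 7 values at 4 and 8 at 59, total 500; lower one of the 59's by 24 (still > 4) to reach 476.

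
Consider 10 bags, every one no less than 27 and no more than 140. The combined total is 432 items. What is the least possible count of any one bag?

Minimizing one value means maximizing the remaining 9.
The other 9 can take up 9 × 140 = 1260 ≥ 432 − 27, so one bag can sit at its floor of 27.
Achievable: one at 27 and the other 9 totalling 405, which fits since 9 × 27 ≤ 405 ≤ 9 × 140.

27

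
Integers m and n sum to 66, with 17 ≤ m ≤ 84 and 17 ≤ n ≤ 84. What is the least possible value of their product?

833

mn = m(66 − m) is concave in m, so over [17, 49] it is minimized at an endpoint.
The extreme feasible split is m = 17, n = 49, giving mn = 833.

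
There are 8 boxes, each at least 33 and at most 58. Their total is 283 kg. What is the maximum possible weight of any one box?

Maximizing one value means minimizing the remaining 7.
The other 7 contribute at least 7 × 33 = 231, leaving at most 283 − 231 = 52.
Since 52 ≤ 58, this is achievable: one at 52 and 7 at 33.

52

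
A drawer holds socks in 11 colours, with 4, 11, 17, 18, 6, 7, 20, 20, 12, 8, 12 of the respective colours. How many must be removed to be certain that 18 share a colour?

129

In the worst case you take as many as possible of each colour without reaching 18: 4 + 11 + 17 + 17 + 6 + 7 + 17 + 17 + 12 + 8 + 12 = 128.
The next one must give 18 of some colour, so 128 + 1 = 129.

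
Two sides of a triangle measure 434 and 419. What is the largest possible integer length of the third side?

The third side must be less than 434 + 419 = 853.
The largest integer below 853 is 852.

852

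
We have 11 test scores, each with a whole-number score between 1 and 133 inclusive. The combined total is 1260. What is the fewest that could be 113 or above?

If only k of them are at least 113, the other 11 − k are at most 112, so the total is at most k·133 + (11 − k)·112.
This must reach 1260, so k·133 + (11 − k)·112 ≥ 1260, giving k ≥ 2.
Exactly 2 works: 2 values at 133 and 9 at 112 total 1274; lower one of the high values by 14 (still ≥ 113) to hit 1260.

2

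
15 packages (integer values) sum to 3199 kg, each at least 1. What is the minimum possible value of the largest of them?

214

Some value must be at least ⌈3199/15⌉ = 214, since 15 × 213 = 3195 < 3199.
Achievable: 4 of them at 214 and 11 at 213 total 3199.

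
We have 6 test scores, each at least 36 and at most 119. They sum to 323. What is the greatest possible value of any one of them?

119

To make one score as large as possible, make the other 5 as small as possible.
The other 5 contribute at least 5 × 36 = 180, leaving at most 323 − 180 = 143.
But each score is capped at 119, so the maximum is 119.
Achievable: one at 119 and the other 5 totalling 204, which fits since 5 × 36 ≤ 204 ≤ 5 × 119.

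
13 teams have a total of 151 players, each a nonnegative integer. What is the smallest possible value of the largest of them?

If every one of the 13 were at most 11, the total would be at most 13 × 11 = 143 < 151.
Achievable: 8 of them at 12 and 5 at 11 total 151.

12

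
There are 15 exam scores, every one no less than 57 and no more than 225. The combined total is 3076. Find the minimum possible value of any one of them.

57

To make one score as small as possible, make the other 14 as large as possible.
The other 14 can take up 14 × 225 = 3150 ≥ 3076 − 57, so one score can sit at its floor of 57.
Achievable: one at 57 and the other 14 totalling 3019, which fits since 14 × 57 ≤ 3019 ≤ 14 × 225.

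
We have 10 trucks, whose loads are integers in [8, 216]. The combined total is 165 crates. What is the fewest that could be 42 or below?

If only k of them are at most 42, the other 10 − k are at least 43, so the total is at least (10 − k)·43 + k·8.
This is ≤ 165, so (10 − k)·43 + 8k ≤ 165, which gives k ≥ 8.
Exactly 8 works: 8 values at 8 and 2 at 43 total 150; raise one of the low values by 15 (still ≤ 42) to hit 165.

8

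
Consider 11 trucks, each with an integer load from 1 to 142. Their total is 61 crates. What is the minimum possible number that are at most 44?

If only k of them are at most 44, the other 11 − k are at least 45, so the total is at least (11 − k)·45 + k·1.
This is ≤ 61, so (11 − k)·45 + 1k ≤ 61, which gives k ≥ 10.
Exactly 10 works: 10 values at 1 and 1 at 45 total 55; raise one of the low values by 6 (still ≤ 44) to hit 61.

10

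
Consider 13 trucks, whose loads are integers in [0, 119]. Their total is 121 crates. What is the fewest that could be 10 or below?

2

Each value above 10 is at least 11, contributing at least 11 − 0 = 11 above the floor 0.
The sum exceeds the floor total 0 by 121, so at most ⌊121/11⌋ = 11 exceed 10, and at least 2 are ≤ 10.
Exactly 2 works: 2 values at 0 and 11 at 11 total 121.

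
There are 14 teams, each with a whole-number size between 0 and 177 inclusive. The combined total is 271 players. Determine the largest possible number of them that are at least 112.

If k of the values are ≥ 112, the total is ≥ 112k + 0(14 − k).
Setting 112k + 0(14 − k) ≤ 271 gives 112k ≤ 271, so k ≤ 2.
k = 2 is achieved by 2 values at 112 and 12 at 0, total 224; add 47 to one value (staying below 112) to reach 271.

2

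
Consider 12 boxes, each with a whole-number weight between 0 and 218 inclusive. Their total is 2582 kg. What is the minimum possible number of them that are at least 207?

If only k of them are at least 207, the other 12 − k are at most 206, so the total is at most k·218 + (12 − k)·206.
This must reach 2582, so k·218 + (12 − k)·206 ≥ 2582, giving k ≥ 10.
Exactly 10 works: 10 values at 218 and 2 at 206 total 2592; lower one of the high values by 10 (still ≥ 207) to hit 2582.

10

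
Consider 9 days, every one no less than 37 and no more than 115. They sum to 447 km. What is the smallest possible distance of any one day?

37

To make one day as small as possible, make the other 8 as large as possible.
The other 8 can take up 8 × 115 = 920 ≥ 447 − 37, so one day can sit at its floor of 37.
Achievable: one at 37 and the other 8 totalling 410, which fits since 8 × 37 ≤ 410 ≤ 8 × 115.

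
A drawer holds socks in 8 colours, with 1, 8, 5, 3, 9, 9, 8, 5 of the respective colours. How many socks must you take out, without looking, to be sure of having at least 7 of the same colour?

39

In the worst case you take as many as possible of each colour without reaching 7: 1 + 6 + 5 + 3 + 6 + 6 + 6 + 5 = 38.
The next one must give 7 of some colour, so 38 + 1 = 39.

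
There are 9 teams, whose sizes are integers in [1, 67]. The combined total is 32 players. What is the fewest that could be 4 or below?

Let j be the number exceeding 4. Then the total is ≥ 5·j + 1·(9 − j) = 9 + 4j.
So 4j ≤ 23 and j ≤ 5; hence at least 9 − 5 = 4 are ≤ 4.
Exactly 4 works: 4 values at 1 and 5 at 5 total 29; raise one of the low values by 3 (still ≤ 4) to hit 32.

4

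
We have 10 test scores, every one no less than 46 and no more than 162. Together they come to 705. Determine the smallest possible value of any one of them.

Minimizing one value means maximizing the remaining 9.
The other 9 can take up 9 × 162 = 1458 ≥ 705 − 46, so one score can sit at its floor of 46.
Achievable: one at 46 and the other 9 totalling 659, which fits since 9 × 46 ≤ 659 ≤ 9 × 162.

46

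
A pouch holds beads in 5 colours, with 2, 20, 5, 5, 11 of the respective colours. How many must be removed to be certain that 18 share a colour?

In the worst case you take as many as possible of each colour without reaching 18: 2 + 17 + 5 + 5 + 11 = 40.
The next one must give 18 of some colour, so 40 + 1 = 41.

41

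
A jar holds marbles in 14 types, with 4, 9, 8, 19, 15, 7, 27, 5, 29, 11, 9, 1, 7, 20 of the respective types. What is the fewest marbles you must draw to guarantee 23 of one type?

160

In the worst case you take as many as possible of each type without reaching 23: 4 + 9 + 8 + 19 + 15 + 7 + 22 + 5 + 22 + 11 + 9 + 1 + 7 + 20 = 159.
The next one must give 23 of some type, so 159 + 1 = 160.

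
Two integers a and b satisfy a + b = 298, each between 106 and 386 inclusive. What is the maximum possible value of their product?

22201

For a fixed sum, the product ab is largest when a and b are as close as possible.
Taking a = 149 and b = 149 (both in [106, 386]) gives ab = 22201.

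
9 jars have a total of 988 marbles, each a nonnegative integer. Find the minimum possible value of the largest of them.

110

The 9 values sum to 988, so their maximum is at least ⌈988/9⌉ = 110.
Taking 2 copies of 109 and 7 copies of 110 gives exactly 988, so 110 is attained.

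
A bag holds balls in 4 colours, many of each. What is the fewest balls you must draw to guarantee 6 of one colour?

In the worst case you draw 5 of each of the 4 colours: 4 × 5 = 20.
One more forces 6 of some colour, so 20 + 1 = 21.

21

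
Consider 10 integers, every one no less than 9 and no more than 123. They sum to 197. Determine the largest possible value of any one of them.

116

Maximizing one value means minimizing the remaining 9.
The other 9 contribute at least 9 × 9 = 81, leaving at most 197 − 81 = 116.
Since 116 ≤ 123, this is achievable: one at 116 and 9 at 9.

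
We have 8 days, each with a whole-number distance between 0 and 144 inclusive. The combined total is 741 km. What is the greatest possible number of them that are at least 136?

5

Suppose k of them are at least 136. Those contribute at least 136 each and the other 8 − k at least 0 each.
So the total is at least 136k + 0(8 − k) = 0 + 136k. This must be ≤ 741, giving k ≤ 5.
k = 5 is achieved by 5 values at 136 and 3 at 0, total 680; add 61 to one value (staying below 136) to reach 741.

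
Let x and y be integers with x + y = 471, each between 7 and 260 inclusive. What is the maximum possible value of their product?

xy = x(471 − x) is maximized when x is as near 471/2 as the bounds allow.
Taking x = 235 and y = 236 (both in [7, 260]) gives xy = 55460.

55460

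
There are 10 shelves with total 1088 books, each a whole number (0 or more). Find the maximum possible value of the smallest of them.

108

The 10 values sum to 1088, so their minimum is at most ⌊1088/10⌋ = 108.
Equality holds with 2 values of 108 and 8 values of 109.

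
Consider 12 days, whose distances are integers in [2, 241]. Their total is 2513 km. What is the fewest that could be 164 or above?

8

If only k of them are at least 164, the other 12 − k are at most 163, so the total is at most k·241 + (12 − k)·163.
This must reach 2513, so k·241 + (12 − k)·163 ≥ 2513, giving k ≥ 8.
Exactly 8 works: 8 values at 241 and 4 at 163 total 2580; lower one of the high values by 67 (still ≥ 164) to hit 2513.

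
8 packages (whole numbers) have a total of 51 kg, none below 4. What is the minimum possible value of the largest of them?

The 8 values sum to 51, so their maximum is at least ⌈51/8⌉ = 7.
Taking 5 copies of 6 and 3 copies of 7 gives exactly 51, so 7 is attained.

7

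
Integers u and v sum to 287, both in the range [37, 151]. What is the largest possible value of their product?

For a fixed sum, the product uv is largest when u and v are as close as possible.
Taking u = 143 and v = 144 (both in [37, 151]) gives uv = 20592.

20592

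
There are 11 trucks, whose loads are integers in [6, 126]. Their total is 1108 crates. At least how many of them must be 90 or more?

4

If only k of them are at least 90, the other 11 − k are at most 89, so the total is at most k·126 + (11 − k)·89.
This must reach 1108, so k·126 + (11 − k)·89 ≥ 1108, giving k ≥ 4.
Exactly 4 works: 4 values at 126 and 7 at 89 total 1127; lower one of the high values by 19 (still ≥ 90) to hit 1108.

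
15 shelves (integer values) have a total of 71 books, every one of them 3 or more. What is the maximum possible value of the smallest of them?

If every one of the 15 were at least 5, the total would be at least 15 × 5 = 75 > 71.
Equality holds with 4 values of 4 and 11 values of 5.

4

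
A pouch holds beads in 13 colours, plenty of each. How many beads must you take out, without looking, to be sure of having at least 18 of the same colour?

In the worst case you draw 17 of each of the 13 colours: 13 × 17 = 221.
One more forces 18 of some colour, so 221 + 1 = 222.

222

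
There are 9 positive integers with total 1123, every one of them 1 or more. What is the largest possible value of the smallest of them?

If every one of the 9 were at least 125, the total would be at least 9 × 125 = 1125 > 1123.
Equality holds with 2 values of 124 and 7 values of 125.

124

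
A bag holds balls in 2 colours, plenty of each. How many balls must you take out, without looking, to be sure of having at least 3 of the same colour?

5

You could draw 2 of every colour without reaching 3 of any — 4 in all.
One more forces 3 of some colour, so 4 + 1 = 5.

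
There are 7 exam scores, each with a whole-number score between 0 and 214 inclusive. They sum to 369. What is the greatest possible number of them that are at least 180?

2

Suppose k of them are at least 180. Those contribute at least 180 each and the other 7 − k at least 0 each.
So the total is at least 180k + 0(7 − k) = 0 + 180k. This must be ≤ 369, giving k ≤ 2.
k = 2 is achieved by 2 values at 180 and 5 at 0, total 360; add 9 to one value (staying below 180) to reach 369.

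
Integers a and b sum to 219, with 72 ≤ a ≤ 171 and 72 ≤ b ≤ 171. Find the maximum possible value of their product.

11990

For a fixed sum, the product ab is largest when a and b are as close as possible.
Taking a = 109 and b = 110 (both in [72, 171]) gives ab = 11990.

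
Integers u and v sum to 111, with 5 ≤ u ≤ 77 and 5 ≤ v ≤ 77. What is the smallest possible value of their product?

uv = u(111 − u) is concave in u, so over [34, 77] it is minimized at an endpoint.
At the endpoint u = 34, v = 111 − 34 = 77, so uv = 34 × 77 = 2618.

2618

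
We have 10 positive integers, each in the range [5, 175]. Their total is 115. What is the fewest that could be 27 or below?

8

Let j be the number exceeding 27. Then the total is ≥ 28·j + 5·(10 − j) = 50 + 23j.
So 23j ≤ 65 and j ≤ 2; hence at least 10 − 2 = 8 are ≤ 27.
Exactly 8 works: 8 values at 5 and 2 at 28 total 96; raise one of the low values by 19 (still ≤ 27) to hit 115.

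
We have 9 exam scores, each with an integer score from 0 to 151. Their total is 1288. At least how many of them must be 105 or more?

Each value short of 105 is at most 104, costing at least 151 − 104 = 47 against the maximum total of 1359.
We can afford to lose at most 1359 − 1288 = 71, so at most ⌊71/47⌋ = 1 fall short, and at least 8 are ≥ 105.
Exactly 8 works: 8 values at 151 and 1 at 104 total 1312; lower one of the high values by 24 (still ≥ 105) to hit 1288.

8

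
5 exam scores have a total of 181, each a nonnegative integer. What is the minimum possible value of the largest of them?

Some value must be at least ⌈181/5⌉ = 37, since 5 × 36 = 180 < 181.
Achievable: 1 of them at 37 and 4 at 36 total 181.

37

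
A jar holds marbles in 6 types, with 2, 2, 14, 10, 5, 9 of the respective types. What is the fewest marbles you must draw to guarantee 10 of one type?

37

In the worst case you take as many as possible of each type without reaching 10: 2 + 2 + 9 + 9 + 5 + 9 = 36.
The next one must give 10 of some type, so 36 + 1 = 37.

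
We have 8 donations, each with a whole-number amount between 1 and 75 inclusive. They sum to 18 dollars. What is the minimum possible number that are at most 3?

5

Let j be the number exceeding 3. Then the total is ≥ 4·j + 1·(8 − j) = 8 + 3j.
So 3j ≤ 10 and j ≤ 3; hence at least 8 − 3 = 5 are ≤ 3.
Exactly 5 works: 5 values at 1 and 3 at 4 total 17; raise one of the low values by 1 (still ≤ 3) to hit 18.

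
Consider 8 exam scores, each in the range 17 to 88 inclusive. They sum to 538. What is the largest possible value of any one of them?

88

Maximizing one value means minimizing the remaining 7.
The other 7 contribute at least 7 × 17 = 119, leaving at most 538 − 119 = 419.
But each score is capped at 88, so the maximum is 88.
Achievable: one at 88 and the other 7 totalling 450, which fits since 7 × 17 ≤ 450 ≤ 7 × 88.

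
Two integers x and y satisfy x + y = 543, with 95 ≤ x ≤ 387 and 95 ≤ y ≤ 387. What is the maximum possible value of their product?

With x + y fixed, xy peaks when the two are closest together.
Taking x = 271 and y = 272 (both in [95, 387]) gives xy = 73712.

73712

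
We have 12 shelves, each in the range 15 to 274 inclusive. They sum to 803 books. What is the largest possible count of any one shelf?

Maximizing one value means minimizing the remaining 11.
The other 11 contribute at least 11 × 15 = 165, leaving at most 803 − 165 = 638.
But each shelf is capped at 274, so the maximum is 274.
Achievable: one at 274 and the other 11 totalling 529, which fits since 11 × 15 ≤ 529 ≤ 11 × 274.

274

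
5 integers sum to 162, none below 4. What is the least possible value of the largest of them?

33

The average is 162/5 > 32, so not all 5 can be 32 or less; the largest is ≥ 33.
Taking 3 copies of 32 and 2 copies of 33 gives exactly 162, so 33 is attained.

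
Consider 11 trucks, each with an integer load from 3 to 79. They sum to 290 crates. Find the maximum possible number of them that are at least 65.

4

Suppose k of them are at least 65. Those contribute at least 65 each and the other 11 − k at least 3 each.
So the total is at least 65k + 3(11 − k) = 33 + 62k. This must be ≤ 290, giving k ≤ 4.
k = 4 is achieved by 4 values at 65 and 7 at 3, total 281; add 9 to one value (staying below 65) to reach 290.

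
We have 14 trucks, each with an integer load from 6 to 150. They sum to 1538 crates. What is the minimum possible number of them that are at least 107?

Each value short of 107 is at most 106, costing at least 150 − 106 = 44 against the maximum total of 2100.
We can afford to lose at most 2100 − 1538 = 562, so at most ⌊562/44⌋ = 12 fall short, and at least 2 are ≥ 107.
Exactly 2 works: 2 values at 150 and 12 at 106 total 1572; lower one of the high values by 34 (still ≥ 107) to hit 1538.

2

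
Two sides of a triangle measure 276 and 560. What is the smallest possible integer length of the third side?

The third side must exceed |276 − 560| = 284.
The smallest integer above 284 is 285.

285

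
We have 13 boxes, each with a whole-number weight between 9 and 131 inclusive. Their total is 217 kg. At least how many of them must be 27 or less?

8

If only k of them are at most 27, the other 13 − k are at least 28, so the total is at least (13 − k)·28 + k·9.
This is ≤ 217, so (13 − k)·28 + 9k ≤ 217, which gives k ≥ 8.
Exactly 8 works: 8 values at 9 and 5 at 28 total 212; raise one of the low values by 5 (still ≤ 27) to hit 217.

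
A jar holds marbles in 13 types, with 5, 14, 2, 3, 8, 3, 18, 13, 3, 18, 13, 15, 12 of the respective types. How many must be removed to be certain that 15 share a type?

119

In the worst case you take as many as possible of each type without reaching 15: 5 + 14 + 2 + 3 + 8 + 3 + 14 + 13 + 3 + 14 + 13 + 14 + 12 = 118.
The next one must give 15 of some type, so 118 + 1 = 119.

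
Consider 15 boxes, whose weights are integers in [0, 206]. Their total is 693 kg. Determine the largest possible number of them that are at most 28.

13

Suppose k of them are at most 28. Those contribute at most 28 each and the rest at most 206 each.
So the total is at most 28k + 206(15 − k) = 3090 − 178k. This must still be ≥ 693, so k ≤ 13.
k = 13 is achieved by 13 values at 28 and 2 at 206, total 776; lower one of the 206's by 83 (still > 28) to reach 693.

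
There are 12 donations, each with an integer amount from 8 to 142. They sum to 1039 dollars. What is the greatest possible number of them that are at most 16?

5

Each value at 16 or below falls at least 142 − 16 = 126 short of the ceiling 142.
The ceiling total is 12 × 142 = 1704, and we need 1039, so at most ⌊(1704 − 1039)/126⌋ = 5 can be that low.
k = 5 is achieved by 5 values at 16 and 7 at 142, total 1074; lower one of the 142's by 35 (still > 16) to reach 1039.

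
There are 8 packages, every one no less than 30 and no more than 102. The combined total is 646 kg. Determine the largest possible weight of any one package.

Maximizing one value means minimizing the remaining 7.
The other 7 contribute at least 7 × 30 = 210, leaving at most 646 − 210 = 436.
But each package is capped at 102, so the maximum is 102.
Achievable: one at 102 and the other 7 totalling 544, which fits since 7 × 30 ≤ 544 ≤ 7 × 102.

102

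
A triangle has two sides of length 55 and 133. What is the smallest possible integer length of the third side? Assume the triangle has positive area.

The third side must exceed |55 − 133| = 78.
The smallest integer above 78 is 79.

79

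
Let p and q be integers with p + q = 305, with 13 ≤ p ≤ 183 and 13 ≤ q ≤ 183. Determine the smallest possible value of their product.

22326

For a fixed sum, pq is smallest when p and q are as far apart as possible.
The extreme feasible split is p = 122, q = 183, giving pq = 22326.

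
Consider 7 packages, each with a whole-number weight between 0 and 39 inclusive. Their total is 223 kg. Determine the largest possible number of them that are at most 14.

Each value at 14 or below falls at least 39 − 14 = 25 short of the ceiling 39.
The ceiling total is 7 × 39 = 273, and we need 223, so at most ⌊(273 − 223)/25⌋ = 2 can be that low.
k = 2 is achieved by 2 values at 14 and 5 at 39, total 223.

2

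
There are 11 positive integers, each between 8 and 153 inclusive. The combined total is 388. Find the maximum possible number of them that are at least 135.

If k of the values are ≥ 135, the total is ≥ 135k + 8(11 − k).
Setting 135k + 8(11 − k) ≤ 388 gives 127k ≤ 300, so k ≤ 2.
k = 2 is achieved by 2 values at 135 and 9 at 8, total 342; add 46 to one value (staying below 135) to reach 388.

2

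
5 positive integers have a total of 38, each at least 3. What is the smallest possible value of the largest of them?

If every one of the 5 were at most 7, the total would be at most 5 × 7 = 35 < 38.
Achievable: 3 of them at 8 and 2 at 7 total 38.

8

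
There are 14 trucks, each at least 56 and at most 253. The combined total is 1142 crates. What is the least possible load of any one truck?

56

To make one truck as small as possible, make the other 13 as large as possible.
The other 13 can take up 13 × 253 = 3289 ≥ 1142 − 56, so one truck can sit at its floor of 56.
Achievable: one at 56 and the other 13 totalling 1086, which fits since 13 × 56 ≤ 1086 ≤ 13 × 253.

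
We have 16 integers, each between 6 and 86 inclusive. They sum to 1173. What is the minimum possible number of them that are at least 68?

Suppose at most 16 − j of them reach 68; then j values are ≤ 67 and the rest ≤ 86.
The total is then ≤ 67·j + 86·(16 − j) = 1376 − 19j. For this to be ≥ 1173 we need j ≤ 10, so at least 16 − 10 = 6 must reach 68.
Exactly 6 works: 6 values at 86 and 10 at 67 total 1186; lower one of the high values by 13 (still ≥ 68) to hit 1173.

6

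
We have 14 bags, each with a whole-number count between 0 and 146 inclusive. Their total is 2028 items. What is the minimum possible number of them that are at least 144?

9

Each value short of 144 is at most 143, costing at least 146 − 143 = 3 against the maximum total of 2044.
We can afford to lose at most 2044 − 2028 = 16, so at most ⌊16/3⌋ = 5 fall short, and at least 9 are ≥ 144.
Exactly 9 works: 9 values at 146 and 5 at 143 total 2029; lower one of the high values by 1 (still ≥ 144) to hit 2028.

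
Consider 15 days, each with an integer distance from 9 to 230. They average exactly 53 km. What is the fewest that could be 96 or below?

The total is 15 × 53 = 795.
Let j be the number exceeding 96. Then the total is ≥ 97·j + 9·(15 − j) = 135 + 88j.
So 88j ≤ 660 and j ≤ 7; hence at least 15 − 7 = 8 are ≤ 96.
Exactly 8 works: 8 values at 9 and 7 at 97 total 751; raise one of the low values by 44 (still ≤ 96) to hit 795.

8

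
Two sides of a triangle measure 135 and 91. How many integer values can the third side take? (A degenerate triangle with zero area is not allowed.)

181

The triangle inequality gives |135 − 91| < c < 135 + 91, i.e. 44 < c < 226.
So c can be any integer from 45 to 225: 181 values.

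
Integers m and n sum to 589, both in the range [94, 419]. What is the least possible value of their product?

For a fixed sum, mn is smallest when m and n are as far apart as possible.
At the endpoint m = 170, n = 589 − 170 = 419, so mn = 170 × 419 = 71230.

71230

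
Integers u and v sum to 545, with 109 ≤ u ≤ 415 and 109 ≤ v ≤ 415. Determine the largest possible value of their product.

74256

For a fixed sum, the product uv is largest when u and v are as close as possible.
Taking u = 272 and v = 273 (both in [109, 415]) gives uv = 74256.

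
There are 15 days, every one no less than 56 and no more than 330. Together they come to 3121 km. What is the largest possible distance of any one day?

330

Maximizing one value means minimizing the remaining 14.
The other 14 contribute at least 14 × 56 = 784, leaving at most 3121 − 784 = 2337.
But each day is capped at 330, so the maximum is 330.
Achievable: one at 330 and the other 14 totalling 2791, which fits since 14 × 56 ≤ 2791 ≤ 14 × 330.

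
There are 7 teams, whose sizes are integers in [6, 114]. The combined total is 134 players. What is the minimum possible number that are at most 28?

3

Each value above 28 is at least 29, contributing at least 29 − 6 = 23 above the floor 6.
The sum exceeds the floor total 42 by 92, so at most ⌊92/23⌋ = 4 exceed 28, and at least 3 are ≤ 28.
Exactly 3 works: 3 values at 6 and 4 at 29 total 134.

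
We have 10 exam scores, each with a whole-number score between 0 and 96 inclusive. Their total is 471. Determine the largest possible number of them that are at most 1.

5

Suppose k of them are at most 1. Those contribute at most 1 each and the rest at most 96 each.
So the total is at most 1k + 96(10 − k) = 960 − 95k. This must still be ≥ 471, so k ≤ 5.
k = 5 is achieved by 5 values at 1 and 5 at 96, total 485; lower one of the 96's by 14 (still > 1) to reach 471.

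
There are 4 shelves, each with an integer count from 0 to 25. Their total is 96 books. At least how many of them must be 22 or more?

3

Suppose at most 4 − j of them reach 22; then j values are ≤ 21 and the rest ≤ 25.
The total is then ≤ 21·j + 25·(4 − j) = 100 − 4j. For this to be ≥ 96 we need j ≤ 1, so at least 4 − 1 = 3 must reach 22.
Exactly 3 works: 3 values at 25 and 1 at 21 total 96.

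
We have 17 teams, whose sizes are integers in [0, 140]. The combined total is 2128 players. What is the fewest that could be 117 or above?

Suppose at most 17 − j of them reach 117; then j values are ≤ 116 and the rest ≤ 140.
The total is then ≤ 116·j + 140·(17 − j) = 2380 − 24j. For this to be ≥ 2128 we need j ≤ 10, so at least 17 − 10 = 7 must reach 117.
Exactly 7 works: 7 values at 140 and 10 at 116 total 2140; lower one of the high values by 12 (still ≥ 117) to hit 2128.

7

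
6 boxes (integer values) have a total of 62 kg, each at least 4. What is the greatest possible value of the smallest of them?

The 6 values sum to 62, so their minimum is at most ⌊62/6⌋ = 10.
Equality holds with 4 values of 10 and 2 values of 11.

10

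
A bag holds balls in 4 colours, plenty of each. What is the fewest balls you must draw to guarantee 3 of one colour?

9

In the worst case you draw 2 of each of the 4 colours: 4 × 2 = 8.
One more forces 3 of some colour, so 8 + 1 = 9.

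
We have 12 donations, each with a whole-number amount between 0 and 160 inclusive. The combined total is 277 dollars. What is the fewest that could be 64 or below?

8

If only k of them are at most 64, the other 12 − k are at least 65, so the total is at least (12 − k)·65 + k·0.
This is ≤ 277, so (12 − k)·65 + 0k ≤ 277, which gives k ≥ 8.
Exactly 8 works: 8 values at 0 and 4 at 65 total 260; raise one of the low values by 17 (still ≤ 64) to hit 277.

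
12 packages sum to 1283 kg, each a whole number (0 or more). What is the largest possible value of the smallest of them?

If every one of the 12 were at least 107, the total would be at least 12 × 107 = 1284 > 1283.
Equality holds with 1 value of 106 and 11 values of 107.

106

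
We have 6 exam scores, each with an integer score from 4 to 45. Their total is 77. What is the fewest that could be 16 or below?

2

Each value above 16 is at least 17, contributing at least 17 − 4 = 13 above the floor 4.
The sum exceeds the floor total 24 by 53, so at most ⌊53/13⌋ = 4 exceed 16, and at least 2 are ≤ 16.
Exactly 2 works: 2 values at 4 and 4 at 17 total 76; raise one of the low values by 1 (still ≤ 16) to hit 77.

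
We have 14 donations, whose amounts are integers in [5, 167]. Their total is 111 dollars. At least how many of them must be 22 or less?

Let j be the number exceeding 22. Then the total is ≥ 23·j + 5·(14 − j) = 70 + 18j.
So 18j ≤ 41 and j ≤ 2; hence at least 14 − 2 = 12 are ≤ 22.
Exactly 12 works: 12 values at 5 and 2 at 23 total 106; raise one of the low values by 5 (still ≤ 22) to hit 111.

12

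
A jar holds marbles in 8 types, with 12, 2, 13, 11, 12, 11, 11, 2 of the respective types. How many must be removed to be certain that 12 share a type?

71

In the worst case you take as many as possible of each type without reaching 12: 11 + 2 + 11 + 11 + 11 + 11 + 11 + 2 = 70.
The next one must give 12 of some type, so 70 + 1 = 71.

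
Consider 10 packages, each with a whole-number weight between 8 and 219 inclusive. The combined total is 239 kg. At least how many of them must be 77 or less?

Each value above 77 is at least 78, contributing at least 78 − 8 = 70 above the floor 8.
The sum exceeds the floor total 80 by 159, so at most ⌊159/70⌋ = 2 exceed 77, and at least 8 are ≤ 77.
Exactly 8 works: 8 values at 8 and 2 at 78 total 220; raise one of the low values by 19 (still ≤ 77) to hit 239.

8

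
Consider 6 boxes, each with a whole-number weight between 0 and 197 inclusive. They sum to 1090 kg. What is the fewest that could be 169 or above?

3

Suppose at most 6 − j of them reach 169; then j values are ≤ 168 and the rest ≤ 197.
The total is then ≤ 168·j + 197·(6 − j) = 1182 − 29j. For this to be ≥ 1090 we need j ≤ 3, so at least 6 − 3 = 3 must reach 169.
Exactly 3 works: 3 values at 197 and 3 at 168 total 1095; lower one of the high values by 5 (still ≥ 169) to hit 1090.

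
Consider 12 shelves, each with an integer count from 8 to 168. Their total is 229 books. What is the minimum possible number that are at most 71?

If only k of them are at most 71, the other 12 − k are at least 72, so the total is at least (12 − k)·72 + k·8.
This is ≤ 229, so (12 − k)·72 + 8k ≤ 229, which gives k ≥ 10.
Exactly 10 works: 10 values at 8 and 2 at 72 total 224; raise one of the low values by 5 (still ≤ 71) to hit 229.

10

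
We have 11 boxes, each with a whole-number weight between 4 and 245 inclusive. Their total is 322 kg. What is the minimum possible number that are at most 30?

1

If only k of them are at most 30, the other 11 − k are at least 31, so the total is at least (11 − k)·31 + k·4.
This is ≤ 322, so (11 − k)·31 + 4k ≤ 322, which gives k ≥ 1.
Exactly 1 works: 1 value at 4 and 10 at 31 total 314; raise one of the low values by 8 (still ≤ 30) to hit 322.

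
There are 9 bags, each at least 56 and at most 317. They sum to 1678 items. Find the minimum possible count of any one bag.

56

Minimizing one value means maximizing the remaining 8.
The other 8 can take up 8 × 317 = 2536 ≥ 1678 − 56, so one bag can sit at its floor of 56.
Achievable: one at 56 and the other 8 totalling 1622, which fits since 8 × 56 ≤ 1622 ≤ 8 × 317.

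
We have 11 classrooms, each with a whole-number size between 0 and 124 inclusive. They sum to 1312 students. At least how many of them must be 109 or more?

Each value short of 109 is at most 108, costing at least 124 − 108 = 16 against the maximum total of 1364.
We can afford to lose at most 1364 − 1312 = 52, so at most ⌊52/16⌋ = 3 fall short, and at least 8 are ≥ 109.
Exactly 8 works: 8 values at 124 and 3 at 108 total 1316; lower one of the high values by 4 (still ≥ 109) to hit 1312.

8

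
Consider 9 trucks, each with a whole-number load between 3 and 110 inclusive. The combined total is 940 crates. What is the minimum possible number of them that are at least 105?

1

Each value short of 105 is at most 104, costing at least 110 − 104 = 6 against the maximum total of 990.
We can afford to lose at most 990 − 940 = 50, so at most ⌊50/6⌋ = 8 fall short, and at least 1 are ≥ 105.
Exactly 1 works: 1 value at 110 and 8 at 104 total 942; lower one of the high values by 2 (still ≥ 105) to hit 940.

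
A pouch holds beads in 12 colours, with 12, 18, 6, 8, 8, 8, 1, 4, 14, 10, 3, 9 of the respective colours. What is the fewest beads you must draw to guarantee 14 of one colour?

96

In the worst case you take as many as possible of each colour without reaching 14: 12 + 13 + 6 + 8 + 8 + 8 + 1 + 4 + 13 + 10 + 3 + 9 = 95.
The next one must give 14 of some colour, so 95 + 1 = 96.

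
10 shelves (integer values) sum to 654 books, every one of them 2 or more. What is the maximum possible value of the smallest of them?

65

If every one of the 10 were at least 66, the total would be at least 10 × 66 = 660 > 654.
Achievable: 6 of them at 65 and 4 at 66 total 654.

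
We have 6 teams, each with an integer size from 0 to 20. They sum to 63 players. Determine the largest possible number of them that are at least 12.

Suppose k of them are at least 12. Those contribute at least 12 each and the other 6 − k at least 0 each.
So the total is at least 12k + 0(6 − k) = 0 + 12k. This must be ≤ 63, giving k ≤ 5.
k = 5 is achieved by 5 values at 12 and 1 at 0, total 60; add 3 to one value (staying below 12) to reach 63.

5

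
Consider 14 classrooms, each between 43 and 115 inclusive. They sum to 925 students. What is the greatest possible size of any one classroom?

Maximizing one value means minimizing the remaining 13.
The other 13 contribute at least 13 × 43 = 559, leaving at most 925 − 559 = 366.
But each classroom is capped at 115, so the maximum is 115.
Achievable: one at 115 and the other 13 totalling 810, which fits since 13 × 43 ≤ 810 ≤ 13 × 115.

115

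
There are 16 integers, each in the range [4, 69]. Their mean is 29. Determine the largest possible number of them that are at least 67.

6

The total is 16 × 29 = 464.
Suppose k of them are at least 67. Those contribute at least 67 each and the other 16 − k at least 4 each.
So the total is at least 67k + 4(16 − k) = 64 + 63k. This must be ≤ 464, giving k ≤ 6.
k = 6 is achieved by 6 values at 67 and 10 at 4, total 442; add 22 to one value (staying below 67) to reach 464.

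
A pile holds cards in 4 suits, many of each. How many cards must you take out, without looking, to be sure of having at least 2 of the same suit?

5

You could draw 1 of every suit without reaching 2 of any — 4 in all.
One more forces 2 of some suit, so 4 + 1 = 5.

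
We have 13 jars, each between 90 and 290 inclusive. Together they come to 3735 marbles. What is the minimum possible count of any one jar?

To make one jar as small as possible, make the other 12 as large as possible.
The other 12 contribute at most 12 × 290 = 3480, leaving at least 3735 − 3480 = 255.
Since 255 ≥ 90, this is achievable: one at 255 and 12 at 290.

255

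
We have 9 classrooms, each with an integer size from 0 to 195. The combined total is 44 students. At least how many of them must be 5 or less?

2

If only k of them are at most 5, the other 9 − k are at least 6, so the total is at least (9 − k)·6 + k·0.
This is ≤ 44, so (9 − k)·6 + 0k ≤ 44, which gives k ≥ 2.
Exactly 2 works: 2 values at 0 and 7 at 6 total 42; raise one of the low values by 2 (still ≤ 5) to hit 44.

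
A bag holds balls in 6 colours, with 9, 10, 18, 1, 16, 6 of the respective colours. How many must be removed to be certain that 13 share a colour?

51

In the worst case you take as many as possible of each colour without reaching 13: 9 + 10 + 12 + 1 + 12 + 6 = 50.
The next one must give 13 of some colour, so 50 + 1 = 51.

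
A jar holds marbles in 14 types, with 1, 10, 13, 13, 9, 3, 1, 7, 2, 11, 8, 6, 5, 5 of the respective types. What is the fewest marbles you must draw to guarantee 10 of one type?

84

In the worst case you take as many as possible of each type without reaching 10: 1 + 9 + 9 + 9 + 9 + 3 + 1 + 7 + 2 + 9 + 8 + 6 + 5 + 5 = 83.
The next one must give 10 of some type, so 83 + 1 = 84.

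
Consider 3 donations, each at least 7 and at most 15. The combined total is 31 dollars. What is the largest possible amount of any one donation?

To make one donation as large as possible, make the other 2 as small as possible.
The other 2 contribute at least 2 × 7 = 14, leaving at most 31 − 14 = 17.
But each donation is capped at 15, so the maximum is 15.
Achievable: one at 15 and the other 2 totalling 16, which fits since 2 × 7 ≤ 16 ≤ 2 × 15.

15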